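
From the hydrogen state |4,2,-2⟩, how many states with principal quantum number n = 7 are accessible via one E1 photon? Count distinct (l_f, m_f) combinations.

E1 requires Δl = ±1, so l_f ∈ {1, 3}; with 0 ≤ l_f ≤ n_f−1 = 6, the allowed l_f values are {1, 3}.
For l_f = 1: m_f ∈ {m_i−1, m_i, m_i+1} ∩ [−1, 1] = {-1} → 1 state.
For l_f = 3: m_f ∈ {m_i−1, m_i, m_i+1} ∩ [−3, 3] = {-3, -2, -1} → 3 states.
Total: 4.

4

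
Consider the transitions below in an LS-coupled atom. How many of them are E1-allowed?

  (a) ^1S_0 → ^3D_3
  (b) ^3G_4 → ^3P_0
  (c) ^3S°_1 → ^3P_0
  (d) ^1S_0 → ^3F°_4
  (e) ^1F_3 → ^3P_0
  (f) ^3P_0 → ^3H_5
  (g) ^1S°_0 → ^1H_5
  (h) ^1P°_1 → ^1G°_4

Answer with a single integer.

(a) forbidden (parity, ΔS, ΔL, ΔJ fail)
(b) forbidden (parity, ΔL, ΔJ fail)
(c) allowed
(d) forbidden (ΔS, ΔL, ΔJ fail)
(e) forbidden (parity, ΔS, ΔL, ΔJ fail)
(f) forbidden (parity, ΔL, ΔJ fail)
(g) forbidden (ΔL, ΔJ fail)
(h) forbidden (parity, ΔL, ΔJ fail)
Total allowed: 1 of 8.

1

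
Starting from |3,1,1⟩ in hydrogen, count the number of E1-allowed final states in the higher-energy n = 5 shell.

E1 requires Δl = ±1, so l_f ∈ {0, 2}; with 0 ≤ l_f ≤ n_f−1 = 4, the allowed l_f values are {0, 2}.
For l_f = 0: m_f ∈ {m_i−1, m_i, m_i+1} ∩ [−0, 0] = {0} → 1 state.
For l_f = 2: m_f ∈ {m_i−1, m_i, m_i+1} ∩ [−2, 2] = {0, 1, 2} → 3 states.
Total: 4.

4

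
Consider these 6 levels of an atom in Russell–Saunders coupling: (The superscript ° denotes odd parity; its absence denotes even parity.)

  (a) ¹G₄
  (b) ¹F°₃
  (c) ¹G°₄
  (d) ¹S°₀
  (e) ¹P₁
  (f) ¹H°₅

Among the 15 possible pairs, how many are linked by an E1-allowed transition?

(a)–(b): allowed.
(a)–(c): allowed.
(a)–(d): forbidden (ΔL, ΔJ).
(a)–(e): forbidden (parity, ΔL, ΔJ).
(a)–(f): allowed.
(b)–(c): forbidden (parity).
(b)–(d): forbidden (parity, ΔL, ΔJ).
(b)–(e): forbidden (ΔL, ΔJ).
(b)–(f): forbidden (parity, ΔL, ΔJ).
(c)–(d): forbidden (parity, ΔL, ΔJ).
(c)–(e): forbidden (ΔL, ΔJ).
(c)–(f): forbidden (parity).
(d)–(e): allowed.
(d)–(f): forbidden (parity, ΔL, ΔJ).
(e)–(f): forbidden (ΔL, ΔJ).
Allowed pairs: 4 of 15.

4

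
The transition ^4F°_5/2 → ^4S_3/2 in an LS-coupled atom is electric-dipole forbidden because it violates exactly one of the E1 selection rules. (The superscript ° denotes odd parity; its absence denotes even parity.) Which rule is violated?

Reading off the term symbols: S 3/2→3/2, L 3→0, J 5/2→3/2, parity odd→even.
Parity must change: odd → even — passes.
ΔS = 0: S: 3/2 → 3/2 — passes.
ΔL = 0, ±1 (not L=0↔0): L: 3 → 0, ΔL = -3 — fails.
ΔJ = 0, ±1 (not J=0↔0): J: 5/2 → 3/2, ΔJ = -1 — passes.

the ΔL = 0, ±1 rule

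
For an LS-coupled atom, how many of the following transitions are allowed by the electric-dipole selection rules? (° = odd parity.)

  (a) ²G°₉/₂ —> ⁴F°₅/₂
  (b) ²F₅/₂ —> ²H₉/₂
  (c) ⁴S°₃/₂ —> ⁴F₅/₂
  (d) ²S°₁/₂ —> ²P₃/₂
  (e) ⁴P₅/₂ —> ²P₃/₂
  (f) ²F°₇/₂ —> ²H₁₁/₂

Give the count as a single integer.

1

(a) forbidden (parity, ΔS, ΔJ fail)
(b) forbidden (parity, ΔL, ΔJ fail)
(c) forbidden (ΔL fails)
(d) allowed
(e) forbidden (parity, ΔS fail)
(f) forbidden (ΔL, ΔJ fail)
Total allowed: 1 of 6.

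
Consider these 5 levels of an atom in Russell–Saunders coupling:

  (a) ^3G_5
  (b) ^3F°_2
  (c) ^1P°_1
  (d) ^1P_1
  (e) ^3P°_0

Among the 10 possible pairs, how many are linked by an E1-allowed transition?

(a)–(b): forbidden (ΔJ).
(a)–(c): forbidden (ΔS, ΔL, ΔJ).
(a)–(d): forbidden (parity, ΔS, ΔL, ΔJ).
(a)–(e): forbidden (ΔL, ΔJ).
(b)–(c): forbidden (parity, ΔS, ΔL).
(b)–(d): forbidden (ΔS, ΔL).
(b)–(e): forbidden (parity, ΔL, ΔJ).
(c)–(d): allowed.
(c)–(e): forbidden (parity, ΔS).
(d)–(e): forbidden (ΔS).
Allowed pairs: 1 of 10.

1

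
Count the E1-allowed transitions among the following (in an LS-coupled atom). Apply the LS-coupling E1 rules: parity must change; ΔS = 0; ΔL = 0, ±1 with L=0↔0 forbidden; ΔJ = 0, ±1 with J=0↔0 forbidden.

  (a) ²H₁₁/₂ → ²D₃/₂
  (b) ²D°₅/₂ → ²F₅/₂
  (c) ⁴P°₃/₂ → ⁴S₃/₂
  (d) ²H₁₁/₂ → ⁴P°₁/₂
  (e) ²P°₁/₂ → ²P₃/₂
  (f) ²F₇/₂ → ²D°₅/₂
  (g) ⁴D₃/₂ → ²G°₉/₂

4

(a) forbidden (parity, ΔL, ΔJ fail)
(b) allowed
(c) allowed
(d) forbidden (ΔS, ΔL, ΔJ fail)
(e) allowed
(f) allowed
(g) forbidden (ΔS, ΔL, ΔJ fail)
Total allowed: 4 of 7.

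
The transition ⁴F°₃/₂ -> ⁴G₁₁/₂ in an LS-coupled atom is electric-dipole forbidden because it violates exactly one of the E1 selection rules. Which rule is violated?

the ΔJ = 0, ±1 rule

Initial level: S=3/2, L=3, J=3/2, parity odd. Final level: S=3/2, L=4, J=11/2, parity even.
Parity must change: odd → even — ✓.
ΔS = 0: S: 3/2 → 3/2 — ✓.
ΔL = 0, ±1 (not L=0↔0): L: 3 → 4, ΔL = +1 — ✓.
ΔJ = 0, ±1 (not J=0↔0): J: 3/2 → 11/2, ΔJ = +4 — ✗.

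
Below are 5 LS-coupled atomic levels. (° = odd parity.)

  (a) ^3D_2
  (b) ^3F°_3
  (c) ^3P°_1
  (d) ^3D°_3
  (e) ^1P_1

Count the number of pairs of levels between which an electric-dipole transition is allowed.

(a)–(b): allowed.
(a)–(c): allowed.
(a)–(d): allowed.
(a)–(e): forbidden (parity, ΔS).
(b)–(c): forbidden (parity, ΔL, ΔJ).
(b)–(d): forbidden (parity).
(b)–(e): forbidden (ΔS, ΔL, ΔJ).
(c)–(d): forbidden (parity, ΔJ).
(c)–(e): forbidden (ΔS).
(d)–(e): forbidden (ΔS, ΔJ).
Allowed pairs: 3 of 10.

3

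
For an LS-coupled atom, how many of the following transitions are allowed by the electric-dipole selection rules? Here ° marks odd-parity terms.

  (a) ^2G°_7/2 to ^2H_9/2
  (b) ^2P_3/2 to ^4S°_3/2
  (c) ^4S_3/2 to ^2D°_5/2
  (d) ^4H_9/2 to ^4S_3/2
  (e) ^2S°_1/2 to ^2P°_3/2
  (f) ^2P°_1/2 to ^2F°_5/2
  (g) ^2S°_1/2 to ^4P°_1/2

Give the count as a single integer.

1

(a) allowed
(b) forbidden (ΔS fails)
(c) forbidden (ΔS, ΔL fail)
(d) forbidden (parity, ΔL, ΔJ fail)
(e) forbidden (parity fails)
(f) forbidden (parity, ΔL, ΔJ fail)
(g) forbidden (parity, ΔS fail)
Total allowed: 1 of 7.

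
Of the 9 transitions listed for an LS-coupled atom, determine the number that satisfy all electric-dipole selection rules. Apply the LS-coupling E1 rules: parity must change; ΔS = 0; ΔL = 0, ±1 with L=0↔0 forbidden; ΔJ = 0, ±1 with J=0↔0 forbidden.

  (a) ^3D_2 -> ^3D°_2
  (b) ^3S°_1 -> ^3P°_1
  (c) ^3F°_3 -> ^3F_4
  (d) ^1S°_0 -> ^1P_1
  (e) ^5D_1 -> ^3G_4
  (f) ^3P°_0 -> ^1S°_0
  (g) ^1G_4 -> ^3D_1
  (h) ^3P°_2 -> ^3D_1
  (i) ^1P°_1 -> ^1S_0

5

(a) allowed
(b) forbidden (parity fails)
(c) allowed
(d) allowed
(e) forbidden (parity, ΔS, ΔL, ΔJ fail)
(f) forbidden (parity, ΔS, ΔJ fail)
(g) forbidden (parity, ΔS, ΔL, ΔJ fail)
(h) allowed
(i) allowed
Total allowed: 5 of 9.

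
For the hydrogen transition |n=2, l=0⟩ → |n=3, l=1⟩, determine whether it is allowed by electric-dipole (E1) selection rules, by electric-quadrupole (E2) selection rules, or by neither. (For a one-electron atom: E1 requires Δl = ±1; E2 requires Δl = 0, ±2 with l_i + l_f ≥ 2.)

Δl = 1 − 0 = +1; l_i + l_f = 1.
E1 (Δl = ±1): satisfied.
E2 (Δl = 0,±2, l_i+l_f ≥ 2): not satisfied.

E1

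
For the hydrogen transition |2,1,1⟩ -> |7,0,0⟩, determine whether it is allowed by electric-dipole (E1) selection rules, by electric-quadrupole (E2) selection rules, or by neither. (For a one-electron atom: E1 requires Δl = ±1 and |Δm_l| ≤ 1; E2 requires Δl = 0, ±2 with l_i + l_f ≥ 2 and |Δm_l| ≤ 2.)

Δl = 0 − 1 = -1; l_i + l_f = 1.
Δm_l = -1.
E1 (Δl = ±1, |Δm_l| ≤ 1): satisfied.
E2 (Δl = 0,±2, l_i+l_f ≥ 2, |Δm_l| ≤ 2): not satisfied.

E1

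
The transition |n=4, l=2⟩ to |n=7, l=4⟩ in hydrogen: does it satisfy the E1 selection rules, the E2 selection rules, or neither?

E2

Δl = 4 − 2 = +2; l_i + l_f = 6.
E1 (Δl = ±1): not satisfied.
E2 (Δl = 0,±2, l_i+l_f ≥ 2): satisfied.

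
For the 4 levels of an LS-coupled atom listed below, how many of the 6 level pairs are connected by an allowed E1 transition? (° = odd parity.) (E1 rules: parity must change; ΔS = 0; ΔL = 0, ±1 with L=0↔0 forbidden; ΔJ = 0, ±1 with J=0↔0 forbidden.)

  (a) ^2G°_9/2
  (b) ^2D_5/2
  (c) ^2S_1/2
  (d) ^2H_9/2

(a)–(b): forbidden (ΔL, ΔJ).
(a)–(c): forbidden (ΔL, ΔJ).
(a)–(d): allowed.
(b)–(c): forbidden (parity, ΔL, ΔJ).
(b)–(d): forbidden (parity, ΔL, ΔJ).
(c)–(d): forbidden (parity, ΔL, ΔJ).
Allowed pairs: 1 of 6.

1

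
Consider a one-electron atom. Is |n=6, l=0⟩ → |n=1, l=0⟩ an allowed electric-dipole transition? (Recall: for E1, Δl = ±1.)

forbidden

Initial l = 0, final l = 0, so Δl = +0. E1 requires Δl = ±1: fails.
The transition is electric-dipole forbidden.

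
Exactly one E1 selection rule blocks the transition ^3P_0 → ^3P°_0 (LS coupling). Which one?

Initial level: S=1, L=1, J=0, parity even. Final level: S=1, L=1, J=0, parity odd.
Parity must change: even → odd — ✓.
ΔS = 0: S: 1 → 1 — ✓.
ΔL = 0, ±1 (not L=0↔0): L: 1 → 1, ΔL = +0 — ✓.
ΔJ = 0, ±1 (not J=0↔0): J: 0 → 0, ΔJ = +0 — ✗.

the J=0 ↔ J=0 exclusion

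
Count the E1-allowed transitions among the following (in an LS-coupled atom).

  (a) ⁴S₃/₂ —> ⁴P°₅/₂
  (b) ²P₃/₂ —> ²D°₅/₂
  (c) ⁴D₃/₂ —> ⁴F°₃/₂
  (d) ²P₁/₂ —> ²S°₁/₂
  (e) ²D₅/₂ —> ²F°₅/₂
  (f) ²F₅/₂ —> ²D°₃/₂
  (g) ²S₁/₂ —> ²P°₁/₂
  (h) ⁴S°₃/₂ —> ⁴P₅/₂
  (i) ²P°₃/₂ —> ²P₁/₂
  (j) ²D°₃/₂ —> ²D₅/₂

(a) allowed
(b) allowed
(c) allowed
(d) allowed
(e) allowed
(f) allowed
(g) allowed
(h) allowed
(i) allowed
(j) allowed
Total allowed: 10 of 10.

10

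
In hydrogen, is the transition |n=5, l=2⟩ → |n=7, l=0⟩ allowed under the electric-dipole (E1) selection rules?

Initial l = 2, final l = 0, so Δl = -2. E1 requires Δl = ±1: fails.
The transition is electric-dipole forbidden.

forbidden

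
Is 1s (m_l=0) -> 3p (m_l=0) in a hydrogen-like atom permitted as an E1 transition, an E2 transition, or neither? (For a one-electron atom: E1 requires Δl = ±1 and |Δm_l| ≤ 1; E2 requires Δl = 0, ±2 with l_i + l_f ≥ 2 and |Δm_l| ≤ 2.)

E1

Δl = 1 − 0 = +1; l_i + l_f = 1.
Δm_l = +0.
E1 (Δl = ±1, |Δm_l| ≤ 1): satisfied.
E2 (Δl = 0,±2, l_i+l_f ≥ 2, |Δm_l| ≤ 2): not satisfied.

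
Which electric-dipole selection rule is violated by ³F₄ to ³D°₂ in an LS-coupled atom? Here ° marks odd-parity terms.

Reading off the term symbols: S 1→1, L 3→2, J 4→2, parity even→odd.
Parity must change: even → odd — passes.
ΔS = 0: S: 1 → 1 — passes.
ΔL = 0, ±1 (not L=0↔0): L: 3 → 2, ΔL = -1 — passes.
ΔJ = 0, ±1 (not J=0↔0): J: 4 → 2, ΔJ = -2 — fails.

the ΔJ = 0, ±1 rule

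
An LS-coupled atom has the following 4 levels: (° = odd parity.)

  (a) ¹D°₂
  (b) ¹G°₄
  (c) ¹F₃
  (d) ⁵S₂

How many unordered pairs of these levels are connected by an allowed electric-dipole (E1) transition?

2

(a)–(b): forbidden (parity, ΔL, ΔJ).
(a)–(c): allowed.
(a)–(d): forbidden (ΔS, ΔL).
(b)–(c): allowed.
(b)–(d): forbidden (ΔS, ΔL, ΔJ).
(c)–(d): forbidden (parity, ΔS, ΔL).
Allowed pairs: 2 of 6.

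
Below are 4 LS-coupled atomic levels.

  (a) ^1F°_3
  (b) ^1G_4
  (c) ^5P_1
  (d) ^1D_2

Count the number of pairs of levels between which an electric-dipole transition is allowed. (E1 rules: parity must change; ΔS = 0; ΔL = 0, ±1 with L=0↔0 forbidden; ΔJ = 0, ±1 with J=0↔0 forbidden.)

2

(a)–(b): allowed.
(a)–(c): forbidden (ΔS, ΔL, ΔJ).
(a)–(d): allowed.
(b)–(c): forbidden (parity, ΔS, ΔL, ΔJ).
(b)–(d): forbidden (parity, ΔL, ΔJ).
(c)–(d): forbidden (parity, ΔS).
Allowed pairs: 2 of 6.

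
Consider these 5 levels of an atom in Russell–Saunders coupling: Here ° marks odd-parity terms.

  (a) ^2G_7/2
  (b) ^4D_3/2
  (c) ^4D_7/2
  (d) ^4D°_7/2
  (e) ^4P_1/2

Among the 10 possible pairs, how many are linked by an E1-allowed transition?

(a)–(b): forbidden (parity, ΔS, ΔL, ΔJ).
(a)–(c): forbidden (parity, ΔS, ΔL).
(a)–(d): forbidden (ΔS, ΔL).
(a)–(e): forbidden (parity, ΔS, ΔL, ΔJ).
(b)–(c): forbidden (parity, ΔJ).
(b)–(d): forbidden (ΔJ).
(b)–(e): forbidden (parity).
(c)–(d): allowed.
(c)–(e): forbidden (parity, ΔJ).
(d)–(e): forbidden (ΔJ).
Allowed pairs: 1 of 10.

1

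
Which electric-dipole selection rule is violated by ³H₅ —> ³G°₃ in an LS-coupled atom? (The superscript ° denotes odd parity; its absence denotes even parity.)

the ΔJ = 0, ±1 rule

Initial level: S=1, L=5, J=5, parity even. Final level: S=1, L=4, J=3, parity odd.
ΔL = 0, ±1 (not L=0↔0): L: 5 → 4, ΔL = -1 — passes.
ΔS = 0: S: 1 → 1 — passes.
ΔJ = 0, ±1 (not J=0↔0): J: 5 → 3, ΔJ = -2 — fails.
Parity must change: even → odd — passes.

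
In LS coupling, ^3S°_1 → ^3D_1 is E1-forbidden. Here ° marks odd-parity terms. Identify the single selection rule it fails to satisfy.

the ΔL = 0, ±1 rule

Initial level: S=1, L=0, J=1, parity odd. Final level: S=1, L=2, J=1, parity even.
Parity must change: odd → even — passes.
ΔS = 0: S: 1 → 1 — passes.
ΔL = 0, ±1 (not L=0↔0): L: 0 → 2, ΔL = +2 — fails.
ΔJ = 0, ±1 (not J=0↔0): J: 1 → 1, ΔJ = +0 — passes.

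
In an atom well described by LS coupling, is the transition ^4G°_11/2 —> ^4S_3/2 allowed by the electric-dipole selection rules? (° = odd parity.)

forbidden

Initial level: S=3/2, L=4, J=11/2, parity odd. Final level: S=3/2, L=0, J=3/2, parity even.
Parity must change: odd → even — ok.
ΔS = 0: S: 3/2 → 3/2 — ok.
ΔL = 0, ±1 (not L=0↔0): L: 4 → 0, ΔL = -4 — fails.
ΔJ = 0, ±1 (not J=0↔0): J: 11/2 → 3/2, ΔJ = -4 — fails.
Rule(s) violated: ΔL, ΔJ.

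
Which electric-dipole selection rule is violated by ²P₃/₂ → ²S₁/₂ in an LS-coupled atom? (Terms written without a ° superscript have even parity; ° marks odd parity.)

Parity must change: even → even — violated.
ΔS = 0: S: 1/2 → 1/2 — satisfied.
ΔL = 0, ±1 (not L=0↔0): L: 1 → 0, ΔL = -1 — satisfied.
ΔJ = 0, ±1 (not J=0↔0): J: 3/2 → 1/2, ΔJ = -1 — satisfied.

parity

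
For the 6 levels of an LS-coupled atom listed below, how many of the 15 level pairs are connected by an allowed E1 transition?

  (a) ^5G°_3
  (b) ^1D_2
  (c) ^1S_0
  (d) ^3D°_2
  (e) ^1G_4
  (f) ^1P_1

(a)–(b): forbidden (ΔS, ΔL).
(a)–(c): forbidden (ΔS, ΔL, ΔJ).
(a)–(d): forbidden (parity, ΔS, ΔL).
(a)–(e): forbidden (ΔS).
(a)–(f): forbidden (ΔS, ΔL, ΔJ).
(b)–(c): forbidden (parity, ΔL, ΔJ).
(b)–(d): forbidden (ΔS).
(b)–(e): forbidden (parity, ΔL, ΔJ).
(b)–(f): forbidden (parity).
(c)–(d): forbidden (ΔS, ΔL, ΔJ).
(c)–(e): forbidden (parity, ΔL, ΔJ).
(c)–(f): forbidden (parity).
(d)–(e): forbidden (ΔS, ΔL, ΔJ).
(d)–(f): forbidden (ΔS).
(e)–(f): forbidden (parity, ΔL, ΔJ).
Allowed pairs: 0 of 15.

0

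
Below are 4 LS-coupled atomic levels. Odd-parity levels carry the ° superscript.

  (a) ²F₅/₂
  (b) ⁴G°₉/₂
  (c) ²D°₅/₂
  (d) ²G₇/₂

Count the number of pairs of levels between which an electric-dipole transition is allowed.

1

(a)–(b): forbidden (ΔS, ΔJ).
(a)–(c): allowed.
(a)–(d): forbidden (parity).
(b)–(c): forbidden (parity, ΔS, ΔL, ΔJ).
(b)–(d): forbidden (ΔS).
(c)–(d): forbidden (ΔL).
Allowed pairs: 1 of 6.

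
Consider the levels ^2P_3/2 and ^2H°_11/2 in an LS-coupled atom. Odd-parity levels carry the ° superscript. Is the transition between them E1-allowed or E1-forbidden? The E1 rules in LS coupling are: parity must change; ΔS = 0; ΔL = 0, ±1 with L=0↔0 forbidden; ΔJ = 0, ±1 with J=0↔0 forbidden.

forbidden

Initial level: S=1/2, L=1, J=3/2, parity even. Final level: S=1/2, L=5, J=11/2, parity odd.
Parity must change: even → odd — ok.
ΔS = 0: S: 1/2 → 1/2 — ok.
ΔL = 0, ±1 (not L=0↔0): L: 1 → 5, ΔL = +4 — fails.
ΔJ = 0, ±1 (not J=0↔0): J: 3/2 → 11/2, ΔJ = +4 — fails.
Rule(s) violated: ΔL, ΔJ.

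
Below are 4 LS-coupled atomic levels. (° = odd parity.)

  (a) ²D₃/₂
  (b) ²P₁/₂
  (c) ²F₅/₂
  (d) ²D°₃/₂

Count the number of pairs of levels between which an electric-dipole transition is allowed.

(a)–(b): forbidden (parity).
(a)–(c): forbidden (parity).
(a)–(d): allowed.
(b)–(c): forbidden (parity, ΔL, ΔJ).
(b)–(d): allowed.
(c)–(d): allowed.
Allowed pairs: 3 of 6.

3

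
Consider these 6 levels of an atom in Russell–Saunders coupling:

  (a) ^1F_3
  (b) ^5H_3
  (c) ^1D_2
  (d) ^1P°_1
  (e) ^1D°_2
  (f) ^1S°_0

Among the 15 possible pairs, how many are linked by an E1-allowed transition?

3

(a)–(b): forbidden (parity, ΔS, ΔL).
(a)–(c): forbidden (parity).
(a)–(d): forbidden (ΔL, ΔJ).
(a)–(e): allowed.
(a)–(f): forbidden (ΔL, ΔJ).
(b)–(c): forbidden (parity, ΔS, ΔL).
(b)–(d): forbidden (ΔS, ΔL, ΔJ).
(b)–(e): forbidden (ΔS, ΔL).
(b)–(f): forbidden (ΔS, ΔL, ΔJ).
(c)–(d): allowed.
(c)–(e): allowed.
(c)–(f): forbidden (ΔL, ΔJ).
(d)–(e): forbidden (parity).
(d)–(f): forbidden (parity).
(e)–(f): forbidden (parity, ΔL, ΔJ).
Allowed pairs: 3 of 15.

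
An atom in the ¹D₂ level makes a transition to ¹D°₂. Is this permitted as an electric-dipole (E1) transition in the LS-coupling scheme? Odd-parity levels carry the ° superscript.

Reading off the term symbols: S 0→0, L 2→2, J 2→2, parity even→odd.
Parity must change: even → odd — ok.
ΔS = 0: S: 0 → 0 — ok.
ΔL = 0, ±1 (not L=0↔0): L: 2 → 2, ΔL = +0 — ok.
ΔJ = 0, ±1 (not J=0↔0): J: 2 → 2, ΔJ = +0 — ok.
All four E1 rules are satisfied.

allowed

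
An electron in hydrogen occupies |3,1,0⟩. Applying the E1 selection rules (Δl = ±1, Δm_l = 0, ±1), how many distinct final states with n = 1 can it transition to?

1

E1 requires Δl = ±1, so l_f ∈ {0, 2}; with 0 ≤ l_f ≤ n_f−1 = 0, the allowed l_f values are {0}.
For l_f = 0: m_f ∈ {m_i−1, m_i, m_i+1} ∩ [−0, 0] = {0} → 1 state.
Total: 1.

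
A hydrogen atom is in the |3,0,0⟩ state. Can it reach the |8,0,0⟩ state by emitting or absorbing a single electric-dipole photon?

l: 0 → 0 (Δl = +0). Δl = ±1 violated.
Δm_l = 0 − (0) = +0. E1 requires Δm_l = 0, ±1: satisfied.
The transition is electric-dipole forbidden.

forbidden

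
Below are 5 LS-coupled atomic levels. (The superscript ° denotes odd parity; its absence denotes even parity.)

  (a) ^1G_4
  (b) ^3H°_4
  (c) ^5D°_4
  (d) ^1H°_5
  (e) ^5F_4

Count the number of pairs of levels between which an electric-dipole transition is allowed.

(a)–(b): forbidden (ΔS).
(a)–(c): forbidden (ΔS, ΔL).
(a)–(d): allowed.
(a)–(e): forbidden (parity, ΔS).
(b)–(c): forbidden (parity, ΔS, ΔL).
(b)–(d): forbidden (parity, ΔS).
(b)–(e): forbidden (ΔS, ΔL).
(c)–(d): forbidden (parity, ΔS, ΔL).
(c)–(e): allowed.
(d)–(e): forbidden (ΔS, ΔL).
Allowed pairs: 2 of 10.

2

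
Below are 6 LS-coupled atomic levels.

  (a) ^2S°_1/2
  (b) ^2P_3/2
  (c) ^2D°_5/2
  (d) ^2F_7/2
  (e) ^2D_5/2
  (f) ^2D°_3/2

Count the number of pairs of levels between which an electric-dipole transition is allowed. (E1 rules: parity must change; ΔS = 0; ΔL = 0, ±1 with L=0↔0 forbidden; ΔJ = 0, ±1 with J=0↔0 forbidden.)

6

(a)–(b): allowed.
(a)–(c): forbidden (parity, ΔL, ΔJ).
(a)–(d): forbidden (ΔL, ΔJ).
(a)–(e): forbidden (ΔL, ΔJ).
(a)–(f): forbidden (parity, ΔL).
(b)–(c): allowed.
(b)–(d): forbidden (parity, ΔL, ΔJ).
(b)–(e): forbidden (parity).
(b)–(f): allowed.
(c)–(d): allowed.
(c)–(e): allowed.
(c)–(f): forbidden (parity).
(d)–(e): forbidden (parity).
(d)–(f): forbidden (ΔJ).
(e)–(f): allowed.
Allowed pairs: 6 of 15.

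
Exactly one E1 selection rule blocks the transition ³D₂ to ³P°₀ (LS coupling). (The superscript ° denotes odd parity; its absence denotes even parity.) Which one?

Initial level: S=1, L=2, J=2, parity even. Final level: S=1, L=1, J=0, parity odd.
Parity must change: even → odd — ok.
ΔS = 0: S: 1 → 1 — ok.
ΔL = 0, ±1 (not L=0↔0): L: 2 → 1, ΔL = -1 — ok.
ΔJ = 0, ±1 (not J=0↔0): J: 2 → 0, ΔJ = -2 — fails.

the ΔJ = 0, ±1 rule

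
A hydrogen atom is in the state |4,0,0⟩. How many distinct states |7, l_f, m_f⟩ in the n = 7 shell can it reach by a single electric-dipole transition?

3

E1 requires Δl = ±1, so l_f ∈ {-1, 1}; with 0 ≤ l_f ≤ n_f−1 = 6, the allowed l_f values are {1}.
For l_f = 1: m_f ∈ {m_i−1, m_i, m_i+1} ∩ [−1, 1] = {-1, 0, 1} → 3 states.
Total: 3.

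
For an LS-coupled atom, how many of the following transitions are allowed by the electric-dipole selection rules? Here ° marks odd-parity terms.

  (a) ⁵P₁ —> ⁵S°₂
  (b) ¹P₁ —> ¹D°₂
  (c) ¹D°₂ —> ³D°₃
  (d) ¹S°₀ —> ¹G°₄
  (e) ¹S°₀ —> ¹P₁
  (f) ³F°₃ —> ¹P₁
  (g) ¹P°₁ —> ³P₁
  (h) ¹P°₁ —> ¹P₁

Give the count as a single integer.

(a) allowed
(b) allowed
(c) forbidden (parity, ΔS fail)
(d) forbidden (parity, ΔL, ΔJ fail)
(e) allowed
(f) forbidden (ΔS, ΔL, ΔJ fail)
(g) forbidden (ΔS fails)
(h) allowed
Total allowed: 4 of 8.

4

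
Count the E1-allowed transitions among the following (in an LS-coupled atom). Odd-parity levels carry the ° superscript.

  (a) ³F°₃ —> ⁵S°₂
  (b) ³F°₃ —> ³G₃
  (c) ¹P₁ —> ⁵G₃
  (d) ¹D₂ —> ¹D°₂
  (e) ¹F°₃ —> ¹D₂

3

(a) forbidden (parity, ΔS, ΔL fail)
(b) allowed
(c) forbidden (parity, ΔS, ΔL, ΔJ fail)
(d) allowed
(e) allowed
Total allowed: 3 of 5.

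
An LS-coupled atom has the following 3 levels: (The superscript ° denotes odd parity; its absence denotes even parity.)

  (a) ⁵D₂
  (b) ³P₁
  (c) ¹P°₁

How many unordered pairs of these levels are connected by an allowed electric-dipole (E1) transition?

0

(a)–(b): forbidden (parity, ΔS).
(a)–(c): forbidden (ΔS).
(b)–(c): forbidden (ΔS).
Allowed pairs: 0 of 3.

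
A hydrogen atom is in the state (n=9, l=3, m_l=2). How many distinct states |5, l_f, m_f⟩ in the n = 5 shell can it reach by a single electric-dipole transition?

E1 requires Δl = ±1, so l_f ∈ {2, 4}; with 0 ≤ l_f ≤ n_f−1 = 4, the allowed l_f values are {2, 4}.
For l_f = 2: m_f ∈ {m_i−1, m_i, m_i+1} ∩ [−2, 2] = {1, 2} → 2 states.
For l_f = 4: m_f ∈ {m_i−1, m_i, m_i+1} ∩ [−4, 4] = {1, 2, 3} → 3 states.
Total: 5.

5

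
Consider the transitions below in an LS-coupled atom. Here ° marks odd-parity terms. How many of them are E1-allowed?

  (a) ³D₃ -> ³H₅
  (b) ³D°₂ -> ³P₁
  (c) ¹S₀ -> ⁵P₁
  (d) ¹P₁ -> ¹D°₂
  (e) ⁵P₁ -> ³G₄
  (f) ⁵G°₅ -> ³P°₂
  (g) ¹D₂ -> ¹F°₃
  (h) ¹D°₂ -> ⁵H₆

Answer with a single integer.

(a) forbidden (parity, ΔL, ΔJ fail)
(b) allowed
(c) forbidden (parity, ΔS fail)
(d) allowed
(e) forbidden (parity, ΔS, ΔL, ΔJ fail)
(f) forbidden (parity, ΔS, ΔL, ΔJ fail)
(g) allowed
(h) forbidden (ΔS, ΔL, ΔJ fail)
Total allowed: 3 of 8.

3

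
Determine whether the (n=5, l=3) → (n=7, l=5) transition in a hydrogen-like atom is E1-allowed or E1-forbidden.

l: 3 → 5 (Δl = +2). Δl = ±1 fails.
The transition is electric-dipole forbidden.

forbidden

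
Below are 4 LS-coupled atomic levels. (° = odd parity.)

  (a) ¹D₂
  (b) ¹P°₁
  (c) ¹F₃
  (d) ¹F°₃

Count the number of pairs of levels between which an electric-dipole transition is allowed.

3

(a)–(b): allowed.
(a)–(c): forbidden (parity).
(a)–(d): allowed.
(b)–(c): forbidden (ΔL, ΔJ).
(b)–(d): forbidden (parity, ΔL, ΔJ).
(c)–(d): allowed.
Allowed pairs: 3 of 6.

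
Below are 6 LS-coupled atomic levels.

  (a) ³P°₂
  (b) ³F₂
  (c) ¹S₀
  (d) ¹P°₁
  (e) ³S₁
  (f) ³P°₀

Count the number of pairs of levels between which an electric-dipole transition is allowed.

3

(a)–(b): forbidden (ΔL).
(a)–(c): forbidden (ΔS, ΔJ).
(a)–(d): forbidden (parity, ΔS).
(a)–(e): allowed.
(a)–(f): forbidden (parity, ΔJ).
(b)–(c): forbidden (parity, ΔS, ΔL, ΔJ).
(b)–(d): forbidden (ΔS, ΔL).
(b)–(e): forbidden (parity, ΔL).
(b)–(f): forbidden (ΔL, ΔJ).
(c)–(d): allowed.
(c)–(e): forbidden (parity, ΔS, ΔL).
(c)–(f): forbidden (ΔS, ΔJ).
(d)–(e): forbidden (ΔS).
(d)–(f): forbidden (parity, ΔS).
(e)–(f): allowed.
Allowed pairs: 3 of 15.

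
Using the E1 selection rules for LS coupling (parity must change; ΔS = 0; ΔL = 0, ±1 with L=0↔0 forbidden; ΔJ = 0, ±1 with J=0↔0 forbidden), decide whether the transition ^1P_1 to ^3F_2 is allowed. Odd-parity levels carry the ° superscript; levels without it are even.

Parity must change: even → even — ✗.
ΔS = 0: S: 0 → 1 — ✗.
ΔJ = 0, ±1 (not J=0↔0): J: 1 → 2, ΔJ = +1 — ✓.
ΔL = 0, ±1 (not L=0↔0): L: 1 → 3, ΔL = +2 — ✗.
Rule(s) violated: parity, ΔS, ΔL.

forbidden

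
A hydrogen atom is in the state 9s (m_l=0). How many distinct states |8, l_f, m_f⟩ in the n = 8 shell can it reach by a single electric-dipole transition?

E1 requires Δl = ±1, so l_f ∈ {-1, 1}; with 0 ≤ l_f ≤ n_f−1 = 7, the allowed l_f values are {1}.
For l_f = 1: m_f ∈ {m_i−1, m_i, m_i+1} ∩ [−1, 1] = {-1, 0, 1} → 3 states.
Total: 3.

3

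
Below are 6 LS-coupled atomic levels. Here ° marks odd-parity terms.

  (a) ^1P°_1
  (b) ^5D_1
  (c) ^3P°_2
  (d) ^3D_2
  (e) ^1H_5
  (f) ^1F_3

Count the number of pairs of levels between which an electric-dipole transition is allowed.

(a)–(b): forbidden (ΔS).
(a)–(c): forbidden (parity, ΔS).
(a)–(d): forbidden (ΔS).
(a)–(e): forbidden (ΔL, ΔJ).
(a)–(f): forbidden (ΔL, ΔJ).
(b)–(c): forbidden (ΔS).
(b)–(d): forbidden (parity, ΔS).
(b)–(e): forbidden (parity, ΔS, ΔL, ΔJ).
(b)–(f): forbidden (parity, ΔS, ΔJ).
(c)–(d): allowed.
(c)–(e): forbidden (ΔS, ΔL, ΔJ).
(c)–(f): forbidden (ΔS, ΔL).
(d)–(e): forbidden (parity, ΔS, ΔL, ΔJ).
(d)–(f): forbidden (parity, ΔS).
(e)–(f): forbidden (parity, ΔL, ΔJ).
Allowed pairs: 1 of 15.

1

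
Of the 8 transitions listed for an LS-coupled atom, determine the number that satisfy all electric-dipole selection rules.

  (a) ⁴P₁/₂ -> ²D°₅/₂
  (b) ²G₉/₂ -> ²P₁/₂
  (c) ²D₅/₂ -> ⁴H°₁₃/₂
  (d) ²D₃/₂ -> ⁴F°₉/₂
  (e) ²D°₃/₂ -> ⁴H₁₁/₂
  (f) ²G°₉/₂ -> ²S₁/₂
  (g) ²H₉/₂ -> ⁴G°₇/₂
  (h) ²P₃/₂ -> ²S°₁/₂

1

(a) forbidden (ΔS, ΔJ fail)
(b) forbidden (parity, ΔL, ΔJ fail)
(c) forbidden (ΔS, ΔL, ΔJ fail)
(d) forbidden (ΔS, ΔJ fail)
(e) forbidden (ΔS, ΔL, ΔJ fail)
(f) forbidden (ΔL, ΔJ fail)
(g) forbidden (ΔS fails)
(h) allowed
Total allowed: 1 of 8.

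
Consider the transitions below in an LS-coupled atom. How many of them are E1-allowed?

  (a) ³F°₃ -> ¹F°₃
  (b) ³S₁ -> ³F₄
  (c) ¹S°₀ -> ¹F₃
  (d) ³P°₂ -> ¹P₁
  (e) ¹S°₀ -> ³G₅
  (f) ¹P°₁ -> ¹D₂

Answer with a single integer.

1

(a) forbidden (parity, ΔS fail)
(b) forbidden (parity, ΔL, ΔJ fail)
(c) forbidden (ΔL, ΔJ fail)
(d) forbidden (ΔS fails)
(e) forbidden (ΔS, ΔL, ΔJ fail)
(f) allowed
Total allowed: 1 of 6.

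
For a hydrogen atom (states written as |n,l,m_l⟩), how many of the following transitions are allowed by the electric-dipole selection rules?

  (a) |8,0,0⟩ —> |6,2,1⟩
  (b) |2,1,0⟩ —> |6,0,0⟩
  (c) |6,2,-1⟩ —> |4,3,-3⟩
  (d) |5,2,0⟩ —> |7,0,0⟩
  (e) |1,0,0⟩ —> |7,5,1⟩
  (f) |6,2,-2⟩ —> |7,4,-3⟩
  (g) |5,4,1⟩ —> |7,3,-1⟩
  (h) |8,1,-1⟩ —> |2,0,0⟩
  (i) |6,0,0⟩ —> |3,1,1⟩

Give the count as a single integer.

(a) forbidden — Δl = +2 (E1 requires Δl = ±1)
(b) allowed
(c) forbidden — Δm_l = -2 (E1 requires Δm_l = 0, ±1)
(d) forbidden — Δl = -2 (E1 requires Δl = ±1)
(e) forbidden — Δl = +5 (E1 requires Δl = ±1)
(f) forbidden — Δl = +2 (E1 requires Δl = ±1)
(g) forbidden — Δm_l = -2 (E1 requires Δm_l = 0, ±1)
(h) allowed
(i) allowed
Total allowed: 3 of 9.

3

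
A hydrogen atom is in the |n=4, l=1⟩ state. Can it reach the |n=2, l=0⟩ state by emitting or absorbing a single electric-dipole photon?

Initial l = 1, final l = 0, so Δl = -1. E1 requires Δl = ±1: ✓.
All E1 selection rules are satisfied.

allowed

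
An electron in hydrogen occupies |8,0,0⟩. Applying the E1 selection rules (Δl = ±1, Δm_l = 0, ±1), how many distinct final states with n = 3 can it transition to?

3

E1 requires Δl = ±1, so l_f ∈ {-1, 1}; with 0 ≤ l_f ≤ n_f−1 = 2, the allowed l_f values are {1}.
For l_f = 1: m_f ∈ {m_i−1, m_i, m_i+1} ∩ [−1, 1] = {-1, 0, 1} → 3 states.
Total: 3.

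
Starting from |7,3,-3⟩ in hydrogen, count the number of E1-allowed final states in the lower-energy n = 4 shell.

E1 requires Δl = ±1, so l_f ∈ {2, 4}; with 0 ≤ l_f ≤ n_f−1 = 3, the allowed l_f values are {2}.
For l_f = 2: m_f ∈ {m_i−1, m_i, m_i+1} ∩ [−2, 2] = {-2} → 1 state.
Total: 1.

1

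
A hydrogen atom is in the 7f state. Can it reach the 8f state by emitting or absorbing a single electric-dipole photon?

forbidden

Δl = 3 − 3 = +0; the E1 rule Δl = ±1 is fails.
The transition is electric-dipole forbidden.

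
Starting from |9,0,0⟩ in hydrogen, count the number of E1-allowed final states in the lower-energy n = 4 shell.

3

E1 requires Δl = ±1, so l_f ∈ {-1, 1}; with 0 ≤ l_f ≤ n_f−1 = 3, the allowed l_f values are {1}.
For l_f = 1: m_f ∈ {m_i−1, m_i, m_i+1} ∩ [−1, 1] = {-1, 0, 1} → 3 states.
Total: 3.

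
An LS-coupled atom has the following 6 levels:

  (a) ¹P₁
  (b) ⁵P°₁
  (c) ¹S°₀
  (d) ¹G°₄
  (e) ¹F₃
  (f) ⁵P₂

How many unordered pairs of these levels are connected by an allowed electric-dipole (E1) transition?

3

(a)–(b): forbidden (ΔS).
(a)–(c): allowed.
(a)–(d): forbidden (ΔL, ΔJ).
(a)–(e): forbidden (parity, ΔL, ΔJ).
(a)–(f): forbidden (parity, ΔS).
(b)–(c): forbidden (parity, ΔS).
(b)–(d): forbidden (parity, ΔS, ΔL, ΔJ).
(b)–(e): forbidden (ΔS, ΔL, ΔJ).
(b)–(f): allowed.
(c)–(d): forbidden (parity, ΔL, ΔJ).
(c)–(e): forbidden (ΔL, ΔJ).
(c)–(f): forbidden (ΔS, ΔJ).
(d)–(e): allowed.
(d)–(f): forbidden (ΔS, ΔL, ΔJ).
(e)–(f): forbidden (parity, ΔS, ΔL).
Allowed pairs: 3 of 15.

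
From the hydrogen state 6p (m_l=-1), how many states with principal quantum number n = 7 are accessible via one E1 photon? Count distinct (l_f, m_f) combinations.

E1 requires Δl = ±1, so l_f ∈ {0, 2}; with 0 ≤ l_f ≤ n_f−1 = 6, the allowed l_f values are {0, 2}.
For l_f = 0: m_f ∈ {m_i−1, m_i, m_i+1} ∩ [−0, 0] = {0} → 1 state.
For l_f = 2: m_f ∈ {m_i−1, m_i, m_i+1} ∩ [−2, 2] = {-2, -1, 0} → 3 states.
Total: 4.

4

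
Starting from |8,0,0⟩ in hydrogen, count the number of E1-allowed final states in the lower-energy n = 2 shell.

E1 requires Δl = ±1, so l_f ∈ {-1, 1}; with 0 ≤ l_f ≤ n_f−1 = 1, the allowed l_f values are {1}.
For l_f = 1: m_f ∈ {m_i−1, m_i, m_i+1} ∩ [−1, 1] = {-1, 0, 1} → 3 states.
Total: 3.

3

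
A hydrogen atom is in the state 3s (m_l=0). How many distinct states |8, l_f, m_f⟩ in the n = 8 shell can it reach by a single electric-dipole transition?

E1 requires Δl = ±1, so l_f ∈ {-1, 1}; with 0 ≤ l_f ≤ n_f−1 = 7, the allowed l_f values are {1}.
For l_f = 1: m_f ∈ {m_i−1, m_i, m_i+1} ∩ [−1, 1] = {-1, 0, 1} → 3 states.
Total: 3.

3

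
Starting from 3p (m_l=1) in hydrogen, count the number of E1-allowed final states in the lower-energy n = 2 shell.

E1 requires Δl = ±1, so l_f ∈ {0, 2}; with 0 ≤ l_f ≤ n_f−1 = 1, the allowed l_f values are {0}.
For l_f = 0: m_f ∈ {m_i−1, m_i, m_i+1} ∩ [−0, 0] = {0} → 1 state.
Total: 1.

1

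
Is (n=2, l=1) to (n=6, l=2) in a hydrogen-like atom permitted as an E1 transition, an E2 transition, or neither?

E1

Δl = 2 − 1 = +1; l_i + l_f = 3.
E1 (Δl = ±1): satisfied.
E2 (Δl = 0,±2, l_i+l_f ≥ 2): not satisfied.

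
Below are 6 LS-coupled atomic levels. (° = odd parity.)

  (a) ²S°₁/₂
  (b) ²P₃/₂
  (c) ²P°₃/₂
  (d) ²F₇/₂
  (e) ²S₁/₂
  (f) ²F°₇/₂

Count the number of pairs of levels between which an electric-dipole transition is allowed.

4

(a)–(b): allowed.
(a)–(c): forbidden (parity).
(a)–(d): forbidden (ΔL, ΔJ).
(a)–(e): forbidden (ΔL).
(a)–(f): forbidden (parity, ΔL, ΔJ).
(b)–(c): allowed.
(b)–(d): forbidden (parity, ΔL, ΔJ).
(b)–(e): forbidden (parity).
(b)–(f): forbidden (ΔL, ΔJ).
(c)–(d): forbidden (ΔL, ΔJ).
(c)–(e): allowed.
(c)–(f): forbidden (parity, ΔL, ΔJ).
(d)–(e): forbidden (parity, ΔL, ΔJ).
(d)–(f): allowed.
(e)–(f): forbidden (ΔL, ΔJ).
Allowed pairs: 4 of 15.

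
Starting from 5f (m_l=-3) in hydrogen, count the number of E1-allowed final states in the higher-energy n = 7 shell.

4

E1 requires Δl = ±1, so l_f ∈ {2, 4}; with 0 ≤ l_f ≤ n_f−1 = 6, the allowed l_f values are {2, 4}.
For l_f = 2: m_f ∈ {m_i−1, m_i, m_i+1} ∩ [−2, 2] = {-2} → 1 state.
For l_f = 4: m_f ∈ {m_i−1, m_i, m_i+1} ∩ [−4, 4] = {-4, -3, -2} → 3 states.
Total: 4.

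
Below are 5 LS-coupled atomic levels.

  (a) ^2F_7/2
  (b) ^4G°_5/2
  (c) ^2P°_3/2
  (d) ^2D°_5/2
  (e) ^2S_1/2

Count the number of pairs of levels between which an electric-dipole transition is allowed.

(a)–(b): forbidden (ΔS).
(a)–(c): forbidden (ΔL, ΔJ).
(a)–(d): allowed.
(a)–(e): forbidden (parity, ΔL, ΔJ).
(b)–(c): forbidden (parity, ΔS, ΔL).
(b)–(d): forbidden (parity, ΔS, ΔL).
(b)–(e): forbidden (ΔS, ΔL, ΔJ).
(c)–(d): forbidden (parity).
(c)–(e): allowed.
(d)–(e): forbidden (ΔL, ΔJ).
Allowed pairs: 2 of 10.

2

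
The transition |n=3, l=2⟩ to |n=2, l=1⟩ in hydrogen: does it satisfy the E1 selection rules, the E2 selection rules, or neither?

E1

Δl = 1 − 2 = -1; l_i + l_f = 3.
E1 (Δl = ±1): satisfied.
E2 (Δl = 0,±2, l_i+l_f ≥ 2): not satisfied.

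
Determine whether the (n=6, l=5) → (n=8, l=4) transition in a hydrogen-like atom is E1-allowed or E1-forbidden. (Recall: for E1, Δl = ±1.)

Δl = 4 − 5 = -1; the E1 rule Δl = ±1 is ok.
All E1 selection rules are satisfied.

allowed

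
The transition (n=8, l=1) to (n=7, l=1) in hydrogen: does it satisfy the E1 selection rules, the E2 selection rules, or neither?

E2

Δl = 1 − 1 = +0; l_i + l_f = 2.
E1 (Δl = ±1): not satisfied.
E2 (Δl = 0,±2, l_i+l_f ≥ 2): satisfied.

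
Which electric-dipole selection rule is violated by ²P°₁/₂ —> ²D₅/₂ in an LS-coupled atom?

the ΔJ = 0, ±1 rule

Reading off the term symbols: S 1/2→1/2, L 1→2, J 1/2→5/2, parity odd→even.
Parity must change: odd → even — satisfied.
ΔS = 0: S: 1/2 → 1/2 — satisfied.
ΔL = 0, ±1 (not L=0↔0): L: 1 → 2, ΔL = +1 — satisfied.
ΔJ = 0, ±1 (not J=0↔0): J: 1/2 → 5/2, ΔJ = +2 — violated.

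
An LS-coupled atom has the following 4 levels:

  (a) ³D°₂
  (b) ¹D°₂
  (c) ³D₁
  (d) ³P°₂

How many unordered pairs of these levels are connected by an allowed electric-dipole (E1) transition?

2

(a)–(b): forbidden (parity, ΔS).
(a)–(c): allowed.
(a)–(d): forbidden (parity).
(b)–(c): forbidden (ΔS).
(b)–(d): forbidden (parity, ΔS).
(c)–(d): allowed.
Allowed pairs: 2 of 6.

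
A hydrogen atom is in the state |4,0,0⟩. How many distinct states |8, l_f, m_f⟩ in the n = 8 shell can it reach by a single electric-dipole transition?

E1 requires Δl = ±1, so l_f ∈ {-1, 1}; with 0 ≤ l_f ≤ n_f−1 = 7, the allowed l_f values are {1}.
For l_f = 1: m_f ∈ {m_i−1, m_i, m_i+1} ∩ [−1, 1] = {-1, 0, 1} → 3 states.
Total: 3.

3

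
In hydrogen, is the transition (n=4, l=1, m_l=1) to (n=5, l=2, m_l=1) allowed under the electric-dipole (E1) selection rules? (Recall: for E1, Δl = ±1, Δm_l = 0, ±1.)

Initial l = 1, final l = 2, so Δl = +1. E1 requires Δl = ±1: passes.
Δm_l = 1 − (1) = +0. E1 requires Δm_l = 0, ±1: passes.
All E1 selection rules are satisfied.

allowed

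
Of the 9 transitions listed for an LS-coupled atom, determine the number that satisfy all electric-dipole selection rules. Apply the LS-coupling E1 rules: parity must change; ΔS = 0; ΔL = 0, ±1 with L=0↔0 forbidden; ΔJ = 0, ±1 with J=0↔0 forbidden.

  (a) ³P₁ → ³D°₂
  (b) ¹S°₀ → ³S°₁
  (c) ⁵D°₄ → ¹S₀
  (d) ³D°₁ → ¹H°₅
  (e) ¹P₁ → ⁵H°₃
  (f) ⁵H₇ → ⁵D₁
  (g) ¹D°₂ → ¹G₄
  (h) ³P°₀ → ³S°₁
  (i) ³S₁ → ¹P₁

(a) allowed
(b) forbidden (parity, ΔS, ΔL fail)
(c) forbidden (ΔS, ΔL, ΔJ fail)
(d) forbidden (parity, ΔS, ΔL, ΔJ fail)
(e) forbidden (ΔS, ΔL, ΔJ fail)
(f) forbidden (parity, ΔL, ΔJ fail)
(g) forbidden (ΔL, ΔJ fail)
(h) forbidden (parity fails)
(i) forbidden (parity, ΔS fail)
Total allowed: 1 of 9.

1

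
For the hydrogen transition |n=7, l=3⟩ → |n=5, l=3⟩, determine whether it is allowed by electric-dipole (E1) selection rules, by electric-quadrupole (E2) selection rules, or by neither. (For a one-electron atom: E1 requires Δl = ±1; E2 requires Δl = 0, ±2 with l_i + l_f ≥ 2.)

Δl = 3 − 3 = +0; l_i + l_f = 6.
E1 (Δl = ±1): not satisfied.
E2 (Δl = 0,±2, l_i+l_f ≥ 2): satisfied.

E2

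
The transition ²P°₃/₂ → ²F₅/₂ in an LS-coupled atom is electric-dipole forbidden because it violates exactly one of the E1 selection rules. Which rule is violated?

Initial level: S=1/2, L=1, J=3/2, parity odd. Final level: S=1/2, L=3, J=5/2, parity even.
Parity must change: odd → even — satisfied.
ΔS = 0: S: 1/2 → 1/2 — satisfied.
ΔL = 0, ±1 (not L=0↔0): L: 1 → 3, ΔL = +2 — violated.
ΔJ = 0, ±1 (not J=0↔0): J: 3/2 → 5/2, ΔJ = +1 — satisfied.

the ΔL = 0, ±1 rule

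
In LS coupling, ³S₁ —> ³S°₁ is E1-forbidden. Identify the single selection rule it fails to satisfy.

the L=0 ↔ L=0 exclusion

Initial level: S=1, L=0, J=1, parity even. Final level: S=1, L=0, J=1, parity odd.
ΔL = 0, ±1 (not L=0↔0): L: 0 → 0, ΔL = +0 — ✗.
ΔS = 0: S: 1 → 1 — ✓.
ΔJ = 0, ±1 (not J=0↔0): J: 1 → 1, ΔJ = +0 — ✓.
Parity must change: even → odd — ✓.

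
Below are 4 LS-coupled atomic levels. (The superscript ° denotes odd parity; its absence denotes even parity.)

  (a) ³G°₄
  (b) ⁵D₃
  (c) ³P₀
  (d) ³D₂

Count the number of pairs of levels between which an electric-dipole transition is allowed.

0

(a)–(b): forbidden (ΔS, ΔL).
(a)–(c): forbidden (ΔL, ΔJ).
(a)–(d): forbidden (ΔL, ΔJ).
(b)–(c): forbidden (parity, ΔS, ΔJ).
(b)–(d): forbidden (parity, ΔS).
(c)–(d): forbidden (parity, ΔJ).
Allowed pairs: 0 of 6.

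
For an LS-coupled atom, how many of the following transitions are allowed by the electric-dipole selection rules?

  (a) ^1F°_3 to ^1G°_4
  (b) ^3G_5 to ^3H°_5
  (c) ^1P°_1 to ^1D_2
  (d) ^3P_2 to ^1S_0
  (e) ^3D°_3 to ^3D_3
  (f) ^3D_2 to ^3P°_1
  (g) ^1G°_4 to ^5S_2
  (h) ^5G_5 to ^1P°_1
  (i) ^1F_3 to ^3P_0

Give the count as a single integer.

4

(a) forbidden (parity fails)
(b) allowed
(c) allowed
(d) forbidden (parity, ΔS, ΔJ fail)
(e) allowed
(f) allowed
(g) forbidden (ΔS, ΔL, ΔJ fail)
(h) forbidden (ΔS, ΔL, ΔJ fail)
(i) forbidden (parity, ΔS, ΔL, ΔJ fail)
Total allowed: 4 of 9.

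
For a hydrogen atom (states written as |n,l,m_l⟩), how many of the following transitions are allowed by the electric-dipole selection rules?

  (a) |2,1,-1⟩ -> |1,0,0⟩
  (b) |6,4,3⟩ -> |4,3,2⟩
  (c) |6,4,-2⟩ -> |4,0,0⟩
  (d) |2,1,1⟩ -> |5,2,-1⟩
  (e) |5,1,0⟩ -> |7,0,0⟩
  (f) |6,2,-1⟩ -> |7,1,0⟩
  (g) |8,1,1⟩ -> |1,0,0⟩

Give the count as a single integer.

(a) allowed
(b) allowed
(c) forbidden — Δl = -4 (E1 requires Δl = ±1); Δm_l = +2 (E1 requires Δm_l = 0, ±1)
(d) forbidden — Δm_l = -2 (E1 requires Δm_l = 0, ±1)
(e) allowed
(f) allowed
(g) allowed
Total allowed: 5 of 7.

5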